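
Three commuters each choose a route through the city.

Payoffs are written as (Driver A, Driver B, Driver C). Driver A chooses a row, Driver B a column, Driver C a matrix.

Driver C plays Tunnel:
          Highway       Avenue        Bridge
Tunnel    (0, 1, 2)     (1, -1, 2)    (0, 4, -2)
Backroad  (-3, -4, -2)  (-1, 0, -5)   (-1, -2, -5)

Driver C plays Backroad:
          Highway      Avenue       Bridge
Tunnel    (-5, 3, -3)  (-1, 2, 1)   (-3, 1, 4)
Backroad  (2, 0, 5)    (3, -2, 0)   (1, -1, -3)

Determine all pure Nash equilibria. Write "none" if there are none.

Driver A against (Highway, Tunnel): payoffs 0, -3 → best response Tunnel.
Driver A against (Highway, Backroad): payoffs -5, 2 → best response Backroad.
Driver A against (Avenue, Tunnel): payoffs 1, -1 → best response Tunnel.
Driver A against (Avenue, Backroad): payoffs -1, 3 → best response Backroad.
Driver A against (Bridge, Tunnel): payoffs 0, -1 → best response Tunnel.
Driver A against (Bridge, Backroad): payoffs -3, 1 → best response Backroad.
Driver B against (Tunnel, Tunnel): payoffs 1, -1, 4 → best response Bridge.
Driver B against (Tunnel, Backroad): payoffs 3, 2, 1 → best response Highway.
Driver B against (Backroad, Tunnel): payoffs -4, 0, -2 → best response Avenue.
Driver B against (Backroad, Backroad): payoffs 0, -2, -1 → best response Highway.
Driver C against (Tunnel, Highway): payoffs 2, -3 → best response Tunnel.
Driver C against (Tunnel, Avenue): payoffs 2, 1 → best response Tunnel.
Driver C against (Tunnel, Bridge): payoffs -2, 4 → best response Backroad.
Driver C against (Backroad, Highway): payoffs -2, 5 → best response Backroad.
Driver C against (Backroad, Avenue): payoffs -5, 0 → best response Backroad.
Driver C against (Backroad, Bridge): payoffs -5, -3 → best response Backroad.
Mutual best responses: (Backroad, Highway, Backroad).

Pure NE: (Backroad, Highway, Backroad)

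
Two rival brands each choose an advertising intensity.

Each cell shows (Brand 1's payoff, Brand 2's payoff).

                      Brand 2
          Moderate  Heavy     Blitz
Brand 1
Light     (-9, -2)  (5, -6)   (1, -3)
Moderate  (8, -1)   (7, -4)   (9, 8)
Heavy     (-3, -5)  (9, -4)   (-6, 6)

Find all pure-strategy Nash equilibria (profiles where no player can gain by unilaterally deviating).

Pure NE: (Moderate, Blitz)

(Light, Moderate): Brand 1 can switch to Moderate (-9 → 8). Not NE.
(Light, Heavy): Brand 1 can switch to Moderate (5 → 7). Not NE.
(Light, Blitz): Brand 1 can switch to Moderate (1 → 9). Not NE.
(Moderate, Moderate): Brand 2 can switch to Blitz (-1 → 8). Not NE.
(Moderate, Heavy): Brand 1 can switch to Heavy (7 → 9). Not NE.
(Moderate, Blitz): Brand 1 gets 9, best alternative 1; Brand 2 gets 8, best alternative -1. No profitable deviation — NE.
(Heavy, Moderate): Brand 1 can switch to Moderate (-3 → 8). Not NE.
(The remaining 2 profiles each have a profitable deviation by the same check.)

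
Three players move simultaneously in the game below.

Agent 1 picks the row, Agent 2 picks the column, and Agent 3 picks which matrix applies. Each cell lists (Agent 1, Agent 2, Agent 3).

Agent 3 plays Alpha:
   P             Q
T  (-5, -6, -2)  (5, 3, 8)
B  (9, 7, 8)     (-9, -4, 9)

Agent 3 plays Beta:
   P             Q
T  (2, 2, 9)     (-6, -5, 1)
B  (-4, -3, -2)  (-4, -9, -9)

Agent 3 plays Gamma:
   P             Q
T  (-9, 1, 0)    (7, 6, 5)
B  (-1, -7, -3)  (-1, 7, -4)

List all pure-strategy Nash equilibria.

Pure-strategy Nash equilibria: (T, P, Beta), (T, Q, Alpha), (B, P, Alpha)

Mark each player's best response to every combination of opponents' strategies; a profile where every player is best-responding is a pure Nash equilibrium.
Agent 1 against (P, Alpha): payoffs -5, 9 → best response B.
Agent 1 against (P, Beta): payoffs 2, -4 → best response T.
Agent 1 against (P, Gamma): payoffs -9, -1 → best response B.
Agent 1 against (Q, Alpha): payoffs 5, -9 → best response T.
Agent 1 against (Q, Beta): payoffs -6, -4 → best response B.
Agent 1 against (Q, Gamma): payoffs 7, -1 → best response T.
Agent 2 against (T, Alpha): payoffs -6, 3 → best response Q.
Agent 2 against (T, Beta): payoffs 2, -5 → best response P.
Agent 2 against (T, Gamma): payoffs 1, 6 → best response Q.
Agent 2 against (B, Alpha): payoffs 7, -4 → best response P.
Agent 2 against (B, Beta): payoffs -3, -9 → best response P.
Agent 2 against (B, Gamma): payoffs -7, 7 → best response Q.
Agent 3 against (T, P): payoffs -2, 9, 0 → best response Beta.
Agent 3 against (T, Q): payoffs 8, 1, 5 → best response Alpha.
Agent 3 against (B, P): payoffs 8, -2, -3 → best response Alpha.
Agent 3 against (B, Q): payoffs 9, -9, -4 → best response Alpha.
Mutual best responses: (T, P, Beta); (T, Q, Alpha); (B, P, Alpha).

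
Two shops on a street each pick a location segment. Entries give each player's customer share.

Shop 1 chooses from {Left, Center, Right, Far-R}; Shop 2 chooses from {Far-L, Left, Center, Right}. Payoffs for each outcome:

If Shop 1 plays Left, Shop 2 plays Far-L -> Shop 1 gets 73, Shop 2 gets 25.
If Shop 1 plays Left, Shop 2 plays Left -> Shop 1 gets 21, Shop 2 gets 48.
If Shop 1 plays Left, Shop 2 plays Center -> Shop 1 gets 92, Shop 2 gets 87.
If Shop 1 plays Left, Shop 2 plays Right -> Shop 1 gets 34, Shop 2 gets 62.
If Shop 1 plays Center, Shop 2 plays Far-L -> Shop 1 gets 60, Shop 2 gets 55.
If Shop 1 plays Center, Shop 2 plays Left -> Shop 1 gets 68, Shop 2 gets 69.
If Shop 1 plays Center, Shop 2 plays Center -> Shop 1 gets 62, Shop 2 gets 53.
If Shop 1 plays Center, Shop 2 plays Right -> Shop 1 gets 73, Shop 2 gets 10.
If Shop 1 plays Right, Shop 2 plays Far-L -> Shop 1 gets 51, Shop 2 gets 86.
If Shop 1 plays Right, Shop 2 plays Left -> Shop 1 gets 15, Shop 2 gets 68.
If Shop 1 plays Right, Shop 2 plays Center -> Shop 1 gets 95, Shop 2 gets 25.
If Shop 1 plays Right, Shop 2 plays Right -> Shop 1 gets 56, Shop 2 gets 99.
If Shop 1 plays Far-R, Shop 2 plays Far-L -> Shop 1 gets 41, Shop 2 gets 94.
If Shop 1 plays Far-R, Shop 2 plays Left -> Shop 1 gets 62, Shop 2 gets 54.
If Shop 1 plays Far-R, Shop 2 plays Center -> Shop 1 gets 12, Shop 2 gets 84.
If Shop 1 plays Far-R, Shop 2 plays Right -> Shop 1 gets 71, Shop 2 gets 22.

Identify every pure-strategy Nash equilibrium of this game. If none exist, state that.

Pure NE: (Center, Left)

Shop 1 against Far-L: payoffs 73, 60, 51, 41 → best response Left.
Shop 1 against Left: payoffs 21, 68, 15, 62 → best response Center.
Shop 1 against Center: payoffs 92, 62, 95, 12 → best response Right.
Shop 1 against Right: payoffs 34, 73, 56, 71 → best response Center.
Shop 2 against Left: payoffs 25, 48, 87, 62 → best response Center.
Shop 2 against Center: payoffs 55, 69, 53, 10 → best response Left.
Shop 2 against Right: payoffs 86, 68, 25, 99 → best response Right.
Shop 2 against Far-R: payoffs 94, 54, 84, 22 → best response Far-L.
Mutual best responses: (Center, Left).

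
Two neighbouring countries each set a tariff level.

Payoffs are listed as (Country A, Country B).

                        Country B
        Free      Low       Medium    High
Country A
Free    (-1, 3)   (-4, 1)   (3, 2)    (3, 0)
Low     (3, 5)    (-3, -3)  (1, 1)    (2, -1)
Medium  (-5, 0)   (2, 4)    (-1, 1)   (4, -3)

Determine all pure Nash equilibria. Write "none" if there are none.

The pure Nash equilibria are (Low, Free); (Medium, Low).

For each strategy profile, look for a profitable unilateral deviation.
(Free, Free): Country A can switch to Low (-1 → 3). Not NE.
(Free, Low): Country A can switch to Low (-4 → -3). Not NE.
(Free, Medium): Country B can switch to Free (2 → 3). Not NE.
(Free, High): Country A can switch to Medium (3 → 4). Not NE.
(Low, Free): Country A gets 3, best alternative -1; Country B gets 5, best alternative 1. No profitable deviation — NE.
(Low, Low): Country A can switch to Medium (-3 → 2). Not NE.
(Low, Medium): Country A can switch to Free (1 → 3). Not NE.
(Low, High): Country A can switch to Free (2 → 3). Not NE.
(Medium, Free): Country A can switch to Free (-5 → -1). Not NE.
(Medium, Low): Country A gets 2, best alternative -3; Country B gets 4, best alternative 1. No profitable deviation — NE.
(Medium, Medium): Country A can switch to Free (-1 → 3). Not NE.
(Medium, High): Country B can switch to Free (-3 → 0). Not NE.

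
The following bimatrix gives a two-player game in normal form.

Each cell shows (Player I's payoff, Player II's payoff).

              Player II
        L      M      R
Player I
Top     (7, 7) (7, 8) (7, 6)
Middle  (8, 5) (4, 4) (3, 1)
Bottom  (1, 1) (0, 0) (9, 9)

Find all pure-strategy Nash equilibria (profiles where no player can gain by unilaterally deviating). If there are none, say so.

Player I against L: payoffs 7, 8, 1 → best response Middle.
Player I against M: payoffs 7, 4, 0 → best response Top.
Player I against R: payoffs 7, 3, 9 → best response Bottom.
Player II against Top: payoffs 7, 8, 6 → best response M.
Player II against Middle: payoffs 5, 4, 1 → best response L.
Player II against Bottom: payoffs 1, 0, 9 → best response R.
Mutual best responses: (Top, M); (Middle, L); (Bottom, R).

The pure Nash equilibria are (Top, M) and (Middle, L) and (Bottom, R).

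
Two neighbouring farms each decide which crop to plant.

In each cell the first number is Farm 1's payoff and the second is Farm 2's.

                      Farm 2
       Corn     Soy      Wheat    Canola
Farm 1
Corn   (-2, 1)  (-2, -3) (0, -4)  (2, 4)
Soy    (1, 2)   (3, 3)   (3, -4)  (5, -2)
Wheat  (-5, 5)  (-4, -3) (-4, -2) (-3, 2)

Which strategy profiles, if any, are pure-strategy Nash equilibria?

For each player, find the best response to each opponent profile; mutual best responses are the pure NE.
Farm 1 against Corn: payoffs -2, 1, -5 → best response Soy.
Farm 1 against Soy: payoffs -2, 3, -4 → best response Soy.
Farm 1 against Wheat: payoffs 0, 3, -4 → best response Soy.
Farm 1 against Canola: payoffs 2, 5, -3 → best response Soy.
Farm 2 against Corn: payoffs 1, -3, -4, 4 → best response Canola.
Farm 2 against Soy: payoffs 2, 3, -4, -2 → best response Soy.
Farm 2 against Wheat: payoffs 5, -3, -2, 2 → best response Corn.
Mutual best responses: (Soy, Soy).

(Soy, Soy)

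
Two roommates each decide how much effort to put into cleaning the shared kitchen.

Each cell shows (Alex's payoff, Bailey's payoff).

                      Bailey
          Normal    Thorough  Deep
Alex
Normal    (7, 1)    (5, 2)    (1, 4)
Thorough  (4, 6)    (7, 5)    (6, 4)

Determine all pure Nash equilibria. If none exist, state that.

(Normal, Normal): Bailey can switch to Thorough (1 → 2). Not NE.
(Normal, Thorough): Alex can switch to Thorough (5 → 7). Not NE.
(Normal, Deep): Alex can switch to Thorough (1 → 6). Not NE.
(Thorough, Normal): Alex can switch to Normal (4 → 7). Not NE.
(Thorough, Thorough): Bailey can switch to Normal (5 → 6). Not NE.
(Thorough, Deep): Bailey can switch to Normal (4 → 6). Not NE.

There is no pure-strategy Nash equilibrium.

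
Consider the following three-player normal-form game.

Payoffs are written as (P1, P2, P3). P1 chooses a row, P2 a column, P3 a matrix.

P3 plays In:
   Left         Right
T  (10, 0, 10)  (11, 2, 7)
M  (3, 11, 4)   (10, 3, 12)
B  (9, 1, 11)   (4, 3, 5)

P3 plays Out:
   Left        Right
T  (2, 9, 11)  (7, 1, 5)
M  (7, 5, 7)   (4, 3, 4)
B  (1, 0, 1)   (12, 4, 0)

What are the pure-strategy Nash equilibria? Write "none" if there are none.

Mark each player's best response to every combination of opponents' strategies; a profile where every player is best-responding is a pure Nash equilibrium.
P1 against (Left, In): payoffs 10, 3, 9 → best response T.
P1 against (Left, Out): payoffs 2, 7, 1 → best response M.
P1 against (Right, In): payoffs 11, 10, 4 → best response T.
P1 against (Right, Out): payoffs 7, 4, 12 → best response B.
P2 against (T, In): payoffs 0, 2 → best response Right.
P2 against (T, Out): payoffs 9, 1 → best response Left.
P2 against (M, In): payoffs 11, 3 → best response Left.
P2 against (M, Out): payoffs 5, 3 → best response Left.
P2 against (B, In): payoffs 1, 3 → best response Right.
P2 against (B, Out): payoffs 0, 4 → best response Right.
P3 against (T, Left): payoffs 10, 11 → best response Out.
P3 against (T, Right): payoffs 7, 5 → best response In.
P3 against (M, Left): payoffs 4, 7 → best response Out.
P3 against (M, Right): payoffs 12, 4 → best response In.
P3 against (B, Left): payoffs 11, 1 → best response In.
P3 against (B, Right): payoffs 5, 0 → best response In.
Mutual best responses: (T, Right, In); (M, Left, Out).

Pure-strategy Nash equilibria: (T, Right, In); (M, Left, Out)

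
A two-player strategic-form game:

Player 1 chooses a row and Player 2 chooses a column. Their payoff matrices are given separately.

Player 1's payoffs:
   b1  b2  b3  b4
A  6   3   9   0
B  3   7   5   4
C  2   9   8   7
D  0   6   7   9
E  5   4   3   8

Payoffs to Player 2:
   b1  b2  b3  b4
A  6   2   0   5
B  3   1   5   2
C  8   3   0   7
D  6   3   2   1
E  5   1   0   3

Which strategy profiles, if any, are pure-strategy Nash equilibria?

(A, b1)

(A, b1): Player 1 gets 6, best alternative 5; Player 2 gets 6, best alternative 5. No profitable deviation — NE.
(A, b2): Player 1 can switch to B (3 → 7). Not NE.
(A, b3): Player 2 can switch to b1 (0 → 6). Not NE.
(A, b4): Player 1 can switch to B (0 → 4). Not NE.
(B, b1): Player 1 can switch to A (3 → 6). Not NE.
(B, b2): Player 1 can switch to C (7 → 9). Not NE.
(B, b3): Player 1 can switch to A (5 → 9). Not NE.
(B, b4): Player 1 can switch to C (4 → 7). Not NE.
(C, b1): Player 1 can switch to A (2 → 6). Not NE.
(C, b2): Player 2 can switch to b1 (3 → 8). Not NE.
(C, b3): Player 1 can switch to A (8 → 9). Not NE.
(The remaining 9 profiles each have a profitable deviation by the same check.)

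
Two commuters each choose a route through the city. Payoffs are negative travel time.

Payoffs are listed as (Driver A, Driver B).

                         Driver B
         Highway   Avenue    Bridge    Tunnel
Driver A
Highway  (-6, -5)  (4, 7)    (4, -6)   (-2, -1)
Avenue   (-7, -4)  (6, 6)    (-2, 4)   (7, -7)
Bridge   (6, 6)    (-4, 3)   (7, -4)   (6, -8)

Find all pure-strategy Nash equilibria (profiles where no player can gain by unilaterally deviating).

Pure-strategy Nash equilibria: (Avenue, Avenue); (Bridge, Highway)

For each player, find the best response to each opponent profile; mutual best responses are the pure NE.
Driver A against Highway: payoffs -6, -7, 6 → best response Bridge.
Driver A against Avenue: payoffs 4, 6, -4 → best response Avenue.
Driver A against Bridge: payoffs 4, -2, 7 → best response Bridge.
Driver A against Tunnel: payoffs -2, 7, 6 → best response Avenue.
Driver B against Highway: payoffs -5, 7, -6, -1 → best response Avenue.
Driver B against Avenue: payoffs -4, 6, 4, -7 → best response Avenue.
Driver B against Bridge: payoffs 6, 3, -4, -8 → best response Highway.
Mutual best responses: (Avenue, Avenue); (Bridge, Highway).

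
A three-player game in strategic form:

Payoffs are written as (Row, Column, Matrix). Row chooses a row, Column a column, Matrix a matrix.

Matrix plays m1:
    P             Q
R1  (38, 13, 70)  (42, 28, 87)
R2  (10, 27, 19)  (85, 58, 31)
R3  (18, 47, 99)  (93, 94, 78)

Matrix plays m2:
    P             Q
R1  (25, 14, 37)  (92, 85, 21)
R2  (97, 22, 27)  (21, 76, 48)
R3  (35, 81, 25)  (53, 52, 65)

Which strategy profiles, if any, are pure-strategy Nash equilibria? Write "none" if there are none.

(R1, P, m1): Column can switch to Q (13 → 28). Not NE.
(R1, P, m2): Row can switch to R2 (25 → 97). Not NE.
(R1, Q, m1): Row can switch to R2 (42 → 85). Not NE.
(R1, Q, m2): Matrix can switch to m1 (21 → 87). Not NE.
(R2, P, m1): Row can switch to R1 (10 → 38). Not NE.
(R2, P, m2): Column can switch to Q (22 → 76). Not NE.
(R2, Q, m1): Row can switch to R3 (85 → 93). Not NE.
(R2, Q, m2): Row can switch to R1 (21 → 92). Not NE.
(R3, P, m1): Row can switch to R1 (18 → 38). Not NE.
(R3, P, m2): Row can switch to R2 (35 → 97). Not NE.
(R3, Q, m1): Row gets 93, best alternative 85; Column gets 94, best alternative 47; Matrix gets 78, best alternative 65. No profitable deviation — NE.
(The remaining 1 profile has a profitable deviation by the same check.)

Pure NE: (R3, Q, m1)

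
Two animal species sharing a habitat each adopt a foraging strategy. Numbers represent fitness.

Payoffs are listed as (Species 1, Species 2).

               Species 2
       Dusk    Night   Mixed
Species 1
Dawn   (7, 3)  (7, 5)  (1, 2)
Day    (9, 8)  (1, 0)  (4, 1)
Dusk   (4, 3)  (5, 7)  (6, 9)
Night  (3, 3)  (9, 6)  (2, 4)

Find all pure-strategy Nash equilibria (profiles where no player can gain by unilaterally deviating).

(Day, Dusk), (Dusk, Mixed), (Night, Night)

Species 1 against Dusk: payoffs 7, 9, 4, 3 → best response Day.
Species 1 against Night: payoffs 7, 1, 5, 9 → best response Night.
Species 1 against Mixed: payoffs 1, 4, 6, 2 → best response Dusk.
Species 2 against Dawn: payoffs 3, 5, 2 → best response Night.
Species 2 against Day: payoffs 8, 0, 1 → best response Dusk.
Species 2 against Dusk: payoffs 3, 7, 9 → best response Mixed.
Species 2 against Night: payoffs 3, 6, 4 → best response Night.
Mutual best responses: (Day, Dusk); (Dusk, Mixed); (Night, Night).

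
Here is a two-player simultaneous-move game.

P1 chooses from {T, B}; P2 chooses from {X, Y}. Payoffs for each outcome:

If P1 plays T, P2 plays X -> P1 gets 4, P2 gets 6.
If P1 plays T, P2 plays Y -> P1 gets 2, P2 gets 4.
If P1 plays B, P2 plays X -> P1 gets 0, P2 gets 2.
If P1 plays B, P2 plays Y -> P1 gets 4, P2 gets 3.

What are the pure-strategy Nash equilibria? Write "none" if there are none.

P1 against X: payoffs 4, 0 → best response T.
P1 against Y: payoffs 2, 4 → best response B.
P2 against T: payoffs 6, 4 → best response X.
P2 against B: payoffs 2, 3 → best response Y.
Mutual best responses: (T, X); (B, Y).

(T, X); (B, Y)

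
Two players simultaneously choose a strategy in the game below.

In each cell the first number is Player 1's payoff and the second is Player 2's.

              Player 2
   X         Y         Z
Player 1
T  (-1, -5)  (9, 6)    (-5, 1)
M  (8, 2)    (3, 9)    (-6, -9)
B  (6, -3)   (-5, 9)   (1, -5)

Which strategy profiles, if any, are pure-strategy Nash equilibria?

(T, X): Player 1 can switch to M (-1 → 8). Not NE.
(T, Y): Player 1 gets 9, best alternative 3; Player 2 gets 6, best alternative 1. No profitable deviation — NE.
(T, Z): Player 1 can switch to B (-5 → 1). Not NE.
(M, X): Player 2 can switch to Y (2 → 9). Not NE.
(M, Y): Player 1 can switch to T (3 → 9). Not NE.
(M, Z): Player 1 can switch to T (-6 → -5). Not NE.
(B, X): Player 1 can switch to M (6 → 8). Not NE.
(B, Y): Player 1 can switch to T (-5 → 9). Not NE.
(B, Z): Player 2 can switch to X (-5 → -3). Not NE.

(T, Y)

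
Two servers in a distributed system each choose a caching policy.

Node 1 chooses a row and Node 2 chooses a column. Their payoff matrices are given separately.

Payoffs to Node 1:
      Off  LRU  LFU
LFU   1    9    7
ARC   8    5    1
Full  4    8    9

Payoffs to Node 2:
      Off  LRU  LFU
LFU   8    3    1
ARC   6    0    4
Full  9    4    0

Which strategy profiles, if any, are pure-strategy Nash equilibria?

(ARC, Off)

Node 1 against Off: payoffs 1, 8, 4 → best response ARC.
Node 1 against LRU: payoffs 9, 5, 8 → best response LFU.
Node 1 against LFU: payoffs 7, 1, 9 → best response Full.
Node 2 against LFU: payoffs 8, 3, 1 → best response Off.
Node 2 against ARC: payoffs 6, 0, 4 → best response Off.
Node 2 against Full: payoffs 9, 4, 0 → best response Off.
Mutual best responses: (ARC, Off).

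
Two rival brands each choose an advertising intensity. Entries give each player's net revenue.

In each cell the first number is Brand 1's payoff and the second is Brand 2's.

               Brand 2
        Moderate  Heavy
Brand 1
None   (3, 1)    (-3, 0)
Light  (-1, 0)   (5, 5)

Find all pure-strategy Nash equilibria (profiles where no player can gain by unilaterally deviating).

Brand 1 against Moderate: payoffs 3, -1 → best response None.
Brand 1 against Heavy: payoffs -3, 5 → best response Light.
Brand 2 against None: payoffs 1, 0 → best response Moderate.
Brand 2 against Light: payoffs 0, 5 → best response Heavy.
Mutual best responses: (None, Moderate); (Light, Heavy).

The pure Nash equilibria are (None, Moderate), (Light, Heavy).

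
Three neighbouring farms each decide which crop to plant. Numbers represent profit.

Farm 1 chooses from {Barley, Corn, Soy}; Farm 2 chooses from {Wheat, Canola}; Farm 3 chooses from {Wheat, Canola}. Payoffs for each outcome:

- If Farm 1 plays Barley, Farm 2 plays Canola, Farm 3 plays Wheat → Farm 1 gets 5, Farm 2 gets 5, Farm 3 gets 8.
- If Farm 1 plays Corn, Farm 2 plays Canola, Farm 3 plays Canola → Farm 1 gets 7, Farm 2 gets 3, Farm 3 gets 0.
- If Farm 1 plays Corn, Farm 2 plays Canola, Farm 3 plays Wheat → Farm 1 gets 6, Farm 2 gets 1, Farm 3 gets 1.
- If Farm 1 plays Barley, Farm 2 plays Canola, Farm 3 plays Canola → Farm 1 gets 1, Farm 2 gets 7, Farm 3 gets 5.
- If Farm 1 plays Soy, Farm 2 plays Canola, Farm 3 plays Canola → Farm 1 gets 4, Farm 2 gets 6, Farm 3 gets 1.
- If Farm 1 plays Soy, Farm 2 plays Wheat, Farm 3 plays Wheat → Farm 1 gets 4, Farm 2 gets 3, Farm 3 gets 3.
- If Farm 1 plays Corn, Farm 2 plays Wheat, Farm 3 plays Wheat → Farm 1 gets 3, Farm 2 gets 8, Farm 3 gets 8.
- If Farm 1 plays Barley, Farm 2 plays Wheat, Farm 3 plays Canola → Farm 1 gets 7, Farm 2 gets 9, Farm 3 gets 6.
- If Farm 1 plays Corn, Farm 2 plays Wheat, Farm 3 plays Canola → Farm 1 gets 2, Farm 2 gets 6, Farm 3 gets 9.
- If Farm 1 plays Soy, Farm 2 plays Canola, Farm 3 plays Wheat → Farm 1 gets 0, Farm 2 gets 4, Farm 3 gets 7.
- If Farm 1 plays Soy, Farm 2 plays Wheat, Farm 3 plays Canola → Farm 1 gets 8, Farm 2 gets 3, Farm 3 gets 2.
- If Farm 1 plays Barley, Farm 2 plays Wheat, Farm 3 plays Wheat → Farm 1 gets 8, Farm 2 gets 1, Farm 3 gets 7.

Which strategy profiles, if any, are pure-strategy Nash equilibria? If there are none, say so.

No pure-strategy Nash equilibrium.

Check each profile: it is a Nash equilibrium iff no player can strictly gain by switching unilaterally.
(Barley, Wheat, Wheat): Farm 2 can switch to Canola (1 → 5). Not NE.
(Barley, Wheat, Canola): Farm 1 can switch to Soy (7 → 8). Not NE.
(Barley, Canola, Wheat): Farm 1 can switch to Corn (5 → 6). Not NE.
(Barley, Canola, Canola): Farm 1 can switch to Corn (1 → 7). Not NE.
(Corn, Wheat, Wheat): Farm 1 can switch to Barley (3 → 8). Not NE.
(Corn, Wheat, Canola): Farm 1 can switch to Barley (2 → 7). Not NE.
(Corn, Canola, Wheat): Farm 2 can switch to Wheat (1 → 8). Not NE.
(Corn, Canola, Canola): Farm 2 can switch to Wheat (3 → 6). Not NE.
(The remaining 4 profiles each have a profitable deviation by the same check.)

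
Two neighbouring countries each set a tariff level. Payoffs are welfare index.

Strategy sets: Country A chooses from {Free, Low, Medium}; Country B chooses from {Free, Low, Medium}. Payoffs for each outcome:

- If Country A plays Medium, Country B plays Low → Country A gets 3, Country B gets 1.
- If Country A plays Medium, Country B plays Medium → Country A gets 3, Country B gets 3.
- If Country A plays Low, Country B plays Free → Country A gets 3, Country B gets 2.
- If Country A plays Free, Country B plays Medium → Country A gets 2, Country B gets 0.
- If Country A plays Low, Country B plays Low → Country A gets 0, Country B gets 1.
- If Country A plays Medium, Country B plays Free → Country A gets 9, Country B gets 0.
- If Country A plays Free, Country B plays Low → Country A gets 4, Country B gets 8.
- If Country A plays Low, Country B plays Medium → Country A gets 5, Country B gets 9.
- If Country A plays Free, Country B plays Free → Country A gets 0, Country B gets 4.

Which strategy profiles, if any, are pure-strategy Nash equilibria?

(Free, Free): Country A can switch to Low (0 → 3). Not NE.
(Free, Low): Country A gets 4, best alternative 3; Country B gets 8, best alternative 4. No profitable deviation — NE.
(Free, Medium): Country A can switch to Low (2 → 5). Not NE.
(Low, Free): Country A can switch to Medium (3 → 9). Not NE.
(Low, Low): Country A can switch to Free (0 → 4). Not NE.
(Low, Medium): Country A gets 5, best alternative 3; Country B gets 9, best alternative 2. No profitable deviation — NE.
(Medium, Free): Country B can switch to Low (0 → 1). Not NE.
(Medium, Low): Country A can switch to Free (3 → 4). Not NE.
(Medium, Medium): Country A can switch to Low (3 → 5). Not NE.

Pure-strategy Nash equilibria: (Free, Low); (Low, Medium)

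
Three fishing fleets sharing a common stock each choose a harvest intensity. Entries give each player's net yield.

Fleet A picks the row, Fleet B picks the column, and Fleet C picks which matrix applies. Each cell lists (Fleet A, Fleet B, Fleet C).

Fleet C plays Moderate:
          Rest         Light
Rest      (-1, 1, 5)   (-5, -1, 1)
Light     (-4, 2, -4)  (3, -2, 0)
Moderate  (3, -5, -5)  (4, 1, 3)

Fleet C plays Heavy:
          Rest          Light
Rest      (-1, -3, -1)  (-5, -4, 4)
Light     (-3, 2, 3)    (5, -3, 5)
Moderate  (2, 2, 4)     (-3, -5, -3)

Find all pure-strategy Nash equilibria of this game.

(Moderate, Rest, Heavy) and (Moderate, Light, Moderate)

For each strategy profile, look for a profitable unilateral deviation.
(Rest, Rest, Moderate): Fleet A can switch to Moderate (-1 → 3). Not NE.
(Rest, Rest, Heavy): Fleet A can switch to Moderate (-1 → 2). Not NE.
(Rest, Light, Moderate): Fleet A can switch to Light (-5 → 3). Not NE.
(Rest, Light, Heavy): Fleet A can switch to Light (-5 → 5). Not NE.
(Light, Rest, Moderate): Fleet A can switch to Rest (-4 → -1). Not NE.
(Light, Rest, Heavy): Fleet A can switch to Rest (-3 → -1). Not NE.
(Moderate, Rest, Heavy): Fleet A gets 2, best alternative -1; Fleet B gets 2, best alternative -5; Fleet C gets 4, best alternative -5. No profitable deviation — NE.
(Moderate, Light, Moderate): Fleet A gets 4, best alternative 3; Fleet B gets 1, best alternative -5; Fleet C gets 3, best alternative -3. No profitable deviation — NE.
(The remaining 4 profiles each have a profitable deviation by the same check.)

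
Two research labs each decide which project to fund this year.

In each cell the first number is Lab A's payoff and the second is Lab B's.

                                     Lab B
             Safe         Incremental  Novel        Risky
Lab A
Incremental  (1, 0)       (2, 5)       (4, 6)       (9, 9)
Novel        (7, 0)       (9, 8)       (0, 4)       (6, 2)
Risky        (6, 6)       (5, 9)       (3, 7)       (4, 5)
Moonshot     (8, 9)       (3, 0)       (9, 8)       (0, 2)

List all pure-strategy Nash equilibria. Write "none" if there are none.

The pure Nash equilibria are (Incremental, Risky), (Novel, Incremental), (Moonshot, Safe).

(Incremental, Safe): Lab A can switch to Novel (1 → 7). Not NE.
(Incremental, Incremental): Lab A can switch to Novel (2 → 9). Not NE.
(Incremental, Novel): Lab A can switch to Moonshot (4 → 9). Not NE.
(Incremental, Risky): Lab A gets 9, best alternative 6; Lab B gets 9, best alternative 6. No profitable deviation — NE.
(Novel, Safe): Lab A can switch to Moonshot (7 → 8). Not NE.
(Novel, Incremental): Lab A gets 9, best alternative 5; Lab B gets 8, best alternative 4. No profitable deviation — NE.
(Novel, Novel): Lab A can switch to Incremental (0 → 4). Not NE.
(Novel, Risky): Lab A can switch to Incremental (6 → 9). Not NE.
(Moonshot, Safe): Lab A gets 8, best alternative 7; Lab B gets 9, best alternative 8. No profitable deviation — NE.
(The remaining 7 profiles each have a profitable deviation by the same check.)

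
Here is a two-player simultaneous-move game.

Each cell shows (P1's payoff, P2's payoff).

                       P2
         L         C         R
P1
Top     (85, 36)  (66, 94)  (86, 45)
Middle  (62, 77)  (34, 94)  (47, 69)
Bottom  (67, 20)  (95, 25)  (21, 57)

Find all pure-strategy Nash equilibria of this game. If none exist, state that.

P1 against L: payoffs 85, 62, 67 → best response Top.
P1 against C: payoffs 66, 34, 95 → best response Bottom.
P1 against R: payoffs 86, 47, 21 → best response Top.
P2 against Top: payoffs 36, 94, 45 → best response C.
P2 against Middle: payoffs 77, 94, 69 → best response C.
P2 against Bottom: payoffs 20, 25, 57 → best response R.
No profile is a mutual best response for all players.

This game has no pure Nash equilibrium.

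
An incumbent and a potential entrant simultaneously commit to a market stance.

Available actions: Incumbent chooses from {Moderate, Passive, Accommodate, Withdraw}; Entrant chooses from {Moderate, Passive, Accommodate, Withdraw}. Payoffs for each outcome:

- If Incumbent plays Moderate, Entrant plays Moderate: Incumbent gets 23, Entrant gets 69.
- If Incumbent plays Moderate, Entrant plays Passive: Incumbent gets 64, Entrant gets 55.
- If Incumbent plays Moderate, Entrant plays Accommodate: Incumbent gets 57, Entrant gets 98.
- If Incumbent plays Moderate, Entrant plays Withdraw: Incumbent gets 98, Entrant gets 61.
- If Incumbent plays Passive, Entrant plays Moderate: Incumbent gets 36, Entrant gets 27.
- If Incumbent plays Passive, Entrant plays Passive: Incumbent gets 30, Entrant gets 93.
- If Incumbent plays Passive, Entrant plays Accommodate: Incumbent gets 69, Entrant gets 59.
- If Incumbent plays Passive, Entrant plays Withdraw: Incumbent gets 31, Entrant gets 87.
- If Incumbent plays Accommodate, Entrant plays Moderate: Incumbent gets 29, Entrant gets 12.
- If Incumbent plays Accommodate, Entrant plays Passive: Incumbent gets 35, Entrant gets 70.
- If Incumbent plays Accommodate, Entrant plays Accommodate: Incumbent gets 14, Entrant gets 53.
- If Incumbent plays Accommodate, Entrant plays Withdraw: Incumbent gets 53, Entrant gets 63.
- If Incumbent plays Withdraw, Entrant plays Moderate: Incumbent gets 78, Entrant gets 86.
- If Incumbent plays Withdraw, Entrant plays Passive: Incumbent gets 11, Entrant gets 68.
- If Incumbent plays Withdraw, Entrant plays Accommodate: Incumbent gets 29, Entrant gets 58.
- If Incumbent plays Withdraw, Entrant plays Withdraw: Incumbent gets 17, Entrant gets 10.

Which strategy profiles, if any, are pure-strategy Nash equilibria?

Check each profile: it is a Nash equilibrium iff no player can strictly gain by switching unilaterally.
(Moderate, Moderate): Incumbent can switch to Passive (23 → 36). Not NE.
(Moderate, Passive): Entrant can switch to Moderate (55 → 69). Not NE.
(Moderate, Accommodate): Incumbent can switch to Passive (57 → 69). Not NE.
(Moderate, Withdraw): Entrant can switch to Moderate (61 → 69). Not NE.
(Passive, Moderate): Incumbent can switch to Withdraw (36 → 78). Not NE.
(Passive, Passive): Incumbent can switch to Moderate (30 → 64). Not NE.
(Passive, Accommodate): Entrant can switch to Passive (59 → 93). Not NE.
(Passive, Withdraw): Incumbent can switch to Moderate (31 → 98). Not NE.
(Accommodate, Moderate): Incumbent can switch to Passive (29 → 36). Not NE.
(Accommodate, Passive): Incumbent can switch to Moderate (35 → 64). Not NE.
(Withdraw, Moderate): Incumbent gets 78, best alternative 36; Entrant gets 86, best alternative 68. No profitable deviation — NE.
(The remaining 5 profiles each have a profitable deviation by the same check.)

The unique pure-strategy Nash equilibrium is (Withdraw, Moderate).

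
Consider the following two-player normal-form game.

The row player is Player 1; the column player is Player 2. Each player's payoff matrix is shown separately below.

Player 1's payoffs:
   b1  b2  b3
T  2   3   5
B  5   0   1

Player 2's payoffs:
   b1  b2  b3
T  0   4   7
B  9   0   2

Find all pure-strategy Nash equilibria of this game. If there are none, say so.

The pure Nash equilibria are (T, b3) and (B, b1).

Player 1 against b1: payoffs 2, 5 → best response B.
Player 1 against b2: payoffs 3, 0 → best response T.
Player 1 against b3: payoffs 5, 1 → best response T.
Player 2 against T: payoffs 0, 4, 7 → best response b3.
Player 2 against B: payoffs 9, 0, 2 → best response b1.
Mutual best responses: (T, b3); (B, b1).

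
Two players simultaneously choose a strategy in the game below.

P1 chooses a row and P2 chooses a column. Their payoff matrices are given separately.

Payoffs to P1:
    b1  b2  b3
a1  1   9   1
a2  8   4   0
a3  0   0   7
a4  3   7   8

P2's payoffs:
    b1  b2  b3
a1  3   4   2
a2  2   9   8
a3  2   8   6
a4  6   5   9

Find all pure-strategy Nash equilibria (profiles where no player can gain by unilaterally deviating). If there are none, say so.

(a1, b1): P1 can switch to a2 (1 → 8). Not NE.
(a1, b2): P1 gets 9, best alternative 7; P2 gets 4, best alternative 3. No profitable deviation — NE.
(a1, b3): P1 can switch to a3 (1 → 7). Not NE.
(a2, b1): P2 can switch to b2 (2 → 9). Not NE.
(a2, b2): P1 can switch to a1 (4 → 9). Not NE.
(a2, b3): P1 can switch to a1 (0 → 1). Not NE.
(a3, b1): P1 can switch to a1 (0 → 1). Not NE.
(a3, b2): P1 can switch to a1 (0 → 9). Not NE.
(a3, b3): P1 can switch to a4 (7 → 8). Not NE.
(a4, b1): P1 can switch to a2 (3 → 8). Not NE.
(a4, b2): P1 can switch to a1 (7 → 9). Not NE.
(a4, b3): P1 gets 8, best alternative 7; P2 gets 9, best alternative 6. No profitable deviation — NE.

Pure-strategy Nash equilibria: (a1, b2) and (a4, b3)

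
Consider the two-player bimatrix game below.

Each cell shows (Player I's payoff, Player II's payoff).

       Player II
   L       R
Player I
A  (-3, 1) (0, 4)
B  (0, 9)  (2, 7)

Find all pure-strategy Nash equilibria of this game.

Player I against L: payoffs -3, 0 → best response B.
Player I against R: payoffs 0, 2 → best response B.
Player II against A: payoffs 1, 4 → best response R.
Player II against B: payoffs 9, 7 → best response L.
Mutual best responses: (B, L).

(B, L)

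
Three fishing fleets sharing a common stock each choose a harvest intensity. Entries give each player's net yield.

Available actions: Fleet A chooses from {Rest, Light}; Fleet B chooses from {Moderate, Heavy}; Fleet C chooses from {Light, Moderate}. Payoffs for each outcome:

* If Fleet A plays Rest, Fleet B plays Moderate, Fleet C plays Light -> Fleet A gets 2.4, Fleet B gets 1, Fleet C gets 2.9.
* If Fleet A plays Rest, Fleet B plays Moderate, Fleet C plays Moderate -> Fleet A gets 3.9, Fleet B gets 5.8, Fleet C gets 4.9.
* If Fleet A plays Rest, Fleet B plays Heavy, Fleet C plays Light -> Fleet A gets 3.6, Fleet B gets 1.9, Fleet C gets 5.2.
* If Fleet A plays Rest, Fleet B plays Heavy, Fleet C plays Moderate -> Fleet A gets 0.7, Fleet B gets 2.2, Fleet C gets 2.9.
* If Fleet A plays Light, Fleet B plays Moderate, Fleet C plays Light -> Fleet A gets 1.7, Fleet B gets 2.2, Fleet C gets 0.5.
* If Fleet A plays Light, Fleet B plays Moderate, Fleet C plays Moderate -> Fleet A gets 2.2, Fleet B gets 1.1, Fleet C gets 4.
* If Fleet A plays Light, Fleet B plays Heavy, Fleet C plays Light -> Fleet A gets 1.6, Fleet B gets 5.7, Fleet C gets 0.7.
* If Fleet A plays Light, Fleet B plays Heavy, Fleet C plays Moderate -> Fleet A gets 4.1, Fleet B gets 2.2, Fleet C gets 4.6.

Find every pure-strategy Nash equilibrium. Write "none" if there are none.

Fleet A against (Moderate, Light): payoffs 2.4, 1.7 → best response Rest.
Fleet A against (Moderate, Moderate): payoffs 3.9, 2.2 → best response Rest.
Fleet A against (Heavy, Light): payoffs 3.6, 1.6 → best response Rest.
Fleet A against (Heavy, Moderate): payoffs 0.7, 4.1 → best response Light.
Fleet B against (Rest, Light): payoffs 1, 1.9 → best response Heavy.
Fleet B against (Rest, Moderate): payoffs 5.8, 2.2 → best response Moderate.
Fleet B against (Light, Light): payoffs 2.2, 5.7 → best response Heavy.
Fleet B against (Light, Moderate): payoffs 1.1, 2.2 → best response Heavy.
Fleet C against (Rest, Moderate): payoffs 2.9, 4.9 → best response Moderate.
Fleet C against (Rest, Heavy): payoffs 5.2, 2.9 → best response Light.
Fleet C against (Light, Moderate): payoffs 0.5, 4 → best response Moderate.
Fleet C against (Light, Heavy): payoffs 0.7, 4.6 → best response Moderate.
Mutual best responses: (Rest, Moderate, Moderate); (Rest, Heavy, Light); (Light, Heavy, Moderate).

Pure-strategy Nash equilibria: (Rest, Moderate, Moderate), (Rest, Heavy, Light), (Light, Heavy, Moderate)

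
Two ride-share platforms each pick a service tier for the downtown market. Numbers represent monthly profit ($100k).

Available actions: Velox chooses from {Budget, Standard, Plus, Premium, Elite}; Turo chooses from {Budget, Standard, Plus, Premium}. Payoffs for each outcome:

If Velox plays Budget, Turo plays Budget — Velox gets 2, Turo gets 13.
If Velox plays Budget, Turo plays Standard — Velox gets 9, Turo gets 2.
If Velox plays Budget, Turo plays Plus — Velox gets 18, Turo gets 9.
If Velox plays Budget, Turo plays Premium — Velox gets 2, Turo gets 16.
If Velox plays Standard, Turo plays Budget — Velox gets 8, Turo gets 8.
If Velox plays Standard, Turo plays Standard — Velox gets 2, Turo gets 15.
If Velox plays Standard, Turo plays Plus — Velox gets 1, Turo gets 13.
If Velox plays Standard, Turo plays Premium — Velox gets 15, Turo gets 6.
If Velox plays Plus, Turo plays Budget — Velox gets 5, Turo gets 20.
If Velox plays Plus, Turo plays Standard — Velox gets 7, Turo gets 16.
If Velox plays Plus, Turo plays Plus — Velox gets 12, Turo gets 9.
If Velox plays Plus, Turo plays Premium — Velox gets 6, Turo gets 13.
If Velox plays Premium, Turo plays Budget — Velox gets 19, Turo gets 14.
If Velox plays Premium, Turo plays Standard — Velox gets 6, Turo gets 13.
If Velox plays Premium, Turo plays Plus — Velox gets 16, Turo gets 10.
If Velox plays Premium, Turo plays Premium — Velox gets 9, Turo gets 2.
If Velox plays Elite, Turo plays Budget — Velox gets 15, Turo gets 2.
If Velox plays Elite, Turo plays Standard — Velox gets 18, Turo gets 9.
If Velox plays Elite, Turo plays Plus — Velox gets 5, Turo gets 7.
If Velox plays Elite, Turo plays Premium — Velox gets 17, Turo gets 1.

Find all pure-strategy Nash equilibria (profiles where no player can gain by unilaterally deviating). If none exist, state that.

Velox against Budget: payoffs 2, 8, 5, 19, 15 → best response Premium.
Velox against Standard: payoffs 9, 2, 7, 6, 18 → best response Elite.
Velox against Plus: payoffs 18, 1, 12, 16, 5 → best response Budget.
Velox against Premium: payoffs 2, 15, 6, 9, 17 → best response Elite.
Turo against Budget: payoffs 13, 2, 9, 16 → best response Premium.
Turo against Standard: payoffs 8, 15, 13, 6 → best response Standard.
Turo against Plus: payoffs 20, 16, 9, 13 → best response Budget.
Turo against Premium: payoffs 14, 13, 10, 2 → best response Budget.
Turo against Elite: payoffs 2, 9, 7, 1 → best response Standard.
Mutual best responses: (Premium, Budget); (Elite, Standard).

(Premium, Budget), (Elite, Standard)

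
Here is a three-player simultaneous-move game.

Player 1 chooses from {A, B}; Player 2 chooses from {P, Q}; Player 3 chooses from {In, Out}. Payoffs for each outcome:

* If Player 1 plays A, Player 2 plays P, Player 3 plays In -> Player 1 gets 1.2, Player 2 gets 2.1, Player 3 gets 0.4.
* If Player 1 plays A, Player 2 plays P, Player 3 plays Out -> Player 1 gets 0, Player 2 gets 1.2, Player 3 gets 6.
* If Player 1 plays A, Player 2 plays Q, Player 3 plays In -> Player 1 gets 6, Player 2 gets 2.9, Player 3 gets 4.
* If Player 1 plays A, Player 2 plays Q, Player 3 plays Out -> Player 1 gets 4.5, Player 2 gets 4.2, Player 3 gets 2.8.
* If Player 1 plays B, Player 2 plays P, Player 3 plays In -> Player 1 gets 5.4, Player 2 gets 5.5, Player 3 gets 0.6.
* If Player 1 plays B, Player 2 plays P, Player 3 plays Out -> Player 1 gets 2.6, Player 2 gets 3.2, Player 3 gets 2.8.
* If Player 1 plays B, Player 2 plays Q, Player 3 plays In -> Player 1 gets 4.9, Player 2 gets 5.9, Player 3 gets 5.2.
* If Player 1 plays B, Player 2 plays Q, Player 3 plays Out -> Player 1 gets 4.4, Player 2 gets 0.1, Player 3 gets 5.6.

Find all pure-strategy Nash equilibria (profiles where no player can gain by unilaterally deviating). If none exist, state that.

Mark each player's best response to every combination of opponents' strategies; a profile where every player is best-responding is a pure Nash equilibrium.
Player 1 against (P, In): payoffs 1.2, 5.4 → best response B.
Player 1 against (P, Out): payoffs 0, 2.6 → best response B.
Player 1 against (Q, In): payoffs 6, 4.9 → best response A.
Player 1 against (Q, Out): payoffs 4.5, 4.4 → best response A.
Player 2 against (A, In): payoffs 2.1, 2.9 → best response Q.
Player 2 against (A, Out): payoffs 1.2, 4.2 → best response Q.
Player 2 against (B, In): payoffs 5.5, 5.9 → best response Q.
Player 2 against (B, Out): payoffs 3.2, 0.1 → best response P.
Player 3 against (A, P): payoffs 0.4, 6 → best response Out.
Player 3 against (A, Q): payoffs 4, 2.8 → best response In.
Player 3 against (B, P): payoffs 0.6, 2.8 → best response Out.
Player 3 against (B, Q): payoffs 5.2, 5.6 → best response Out.
Mutual best responses: (A, Q, In); (B, P, Out).

Pure-strategy Nash equilibria: (A, Q, In), (B, P, Out)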